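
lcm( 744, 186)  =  744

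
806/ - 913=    - 806/913=- 0.88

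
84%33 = 18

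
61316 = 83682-22366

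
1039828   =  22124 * 47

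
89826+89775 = 179601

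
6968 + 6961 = 13929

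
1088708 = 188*5791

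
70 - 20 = 50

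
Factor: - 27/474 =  - 9/158 = - 2^( - 1 ) * 3^2*79^(-1) 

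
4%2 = 0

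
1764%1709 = 55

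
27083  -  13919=13164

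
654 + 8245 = 8899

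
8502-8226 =276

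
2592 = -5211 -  - 7803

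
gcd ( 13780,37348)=4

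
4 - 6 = - 2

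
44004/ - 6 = - 7334/1 = - 7334.00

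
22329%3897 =2844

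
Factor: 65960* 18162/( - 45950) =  -2^3*3^2*5^(  -  1)*17^1*97^1*919^(-1) * 1009^1 = -119796552/4595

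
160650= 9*17850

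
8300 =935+7365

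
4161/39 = 106 + 9/13 = 106.69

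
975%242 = 7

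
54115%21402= 11311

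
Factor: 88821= 3^2*71^1 * 139^1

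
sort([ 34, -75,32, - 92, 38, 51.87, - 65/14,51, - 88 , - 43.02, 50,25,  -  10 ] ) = [ - 92, - 88, - 75 , - 43.02,  -  10,  -  65/14,25 , 32, 34, 38, 50, 51 , 51.87 ] 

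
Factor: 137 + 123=260 = 2^2*5^1*13^1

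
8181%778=401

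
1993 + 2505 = 4498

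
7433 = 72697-65264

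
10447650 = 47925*218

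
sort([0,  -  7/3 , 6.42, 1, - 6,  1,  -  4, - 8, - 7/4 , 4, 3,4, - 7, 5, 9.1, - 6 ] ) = [ - 8, - 7,  -  6  , - 6,-4,  -  7/3,  -  7/4, 0,1,1, 3, 4, 4, 5,6.42,9.1 ]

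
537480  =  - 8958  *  ( - 60)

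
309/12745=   309/12745 = 0.02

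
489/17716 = 489/17716 = 0.03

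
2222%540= 62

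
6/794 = 3/397 = 0.01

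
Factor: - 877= - 877^1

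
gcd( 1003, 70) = 1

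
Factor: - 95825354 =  -2^1*1151^1*41627^1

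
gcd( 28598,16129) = 1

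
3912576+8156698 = 12069274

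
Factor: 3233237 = 7^1*461891^1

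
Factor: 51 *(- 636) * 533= - 2^2*3^2*13^1 * 17^1*  41^1*53^1 =- 17288388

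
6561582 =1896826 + 4664756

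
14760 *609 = 8988840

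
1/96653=1/96653= 0.00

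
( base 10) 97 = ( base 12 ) 81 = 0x61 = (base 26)3j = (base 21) 4d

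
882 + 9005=9887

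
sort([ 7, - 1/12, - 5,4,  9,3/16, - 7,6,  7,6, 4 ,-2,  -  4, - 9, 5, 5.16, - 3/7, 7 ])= [-9 ,-7,-5 , - 4,-2 , - 3/7,-1/12,3/16,4,  4, 5,5.16,  6,6, 7,7,  7,  9] 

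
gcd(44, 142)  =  2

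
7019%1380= 119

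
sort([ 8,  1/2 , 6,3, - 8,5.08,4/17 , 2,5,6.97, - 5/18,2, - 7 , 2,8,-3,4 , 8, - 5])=[ - 8, - 7, - 5, - 3, - 5/18, 4/17 , 1/2,2,2,2,  3,4, 5,5.08,6, 6.97, 8,8,8]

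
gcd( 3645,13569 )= 3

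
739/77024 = 739/77024  =  0.01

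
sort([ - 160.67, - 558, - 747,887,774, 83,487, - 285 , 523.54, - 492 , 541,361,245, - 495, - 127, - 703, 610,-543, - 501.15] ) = [ - 747, - 703,  -  558,  -  543, - 501.15 , - 495, -492,  -  285, - 160.67,-127,83 , 245,361,  487 , 523.54 , 541, 610, 774 , 887]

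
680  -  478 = 202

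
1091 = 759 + 332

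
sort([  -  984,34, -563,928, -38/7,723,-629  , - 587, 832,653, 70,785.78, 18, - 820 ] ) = [-984,-820,-629,-587, - 563, - 38/7, 18, 34,70,653, 723, 785.78,832,928]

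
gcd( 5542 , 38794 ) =5542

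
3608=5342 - 1734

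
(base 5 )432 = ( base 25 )4h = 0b1110101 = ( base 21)5C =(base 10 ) 117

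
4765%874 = 395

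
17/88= 17/88   =  0.19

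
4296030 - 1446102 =2849928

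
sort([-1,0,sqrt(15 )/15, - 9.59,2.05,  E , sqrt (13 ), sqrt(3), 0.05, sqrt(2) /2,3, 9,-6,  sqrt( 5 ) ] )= [ - 9.59, - 6,-1, 0,0.05,sqrt(15 )/15,sqrt( 2)/2, sqrt( 3),2.05, sqrt( 5 ),  E,3,sqrt(13 ),9]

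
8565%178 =21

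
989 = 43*23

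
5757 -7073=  - 1316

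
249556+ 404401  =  653957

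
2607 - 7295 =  - 4688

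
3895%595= 325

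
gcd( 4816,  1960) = 56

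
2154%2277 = 2154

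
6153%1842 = 627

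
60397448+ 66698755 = 127096203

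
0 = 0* 883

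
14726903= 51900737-37173834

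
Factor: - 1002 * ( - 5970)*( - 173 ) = - 2^2*3^2*5^1 * 167^1*173^1* 199^1=- 1034875620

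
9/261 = 1/29 = 0.03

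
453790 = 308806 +144984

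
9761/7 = 9761/7  =  1394.43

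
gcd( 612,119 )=17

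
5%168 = 5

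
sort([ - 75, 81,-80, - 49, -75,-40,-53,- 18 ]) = [  -  80, - 75, - 75, - 53,-49, - 40,-18, 81]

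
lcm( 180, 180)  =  180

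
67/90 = 67/90  =  0.74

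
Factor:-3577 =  - 7^2* 73^1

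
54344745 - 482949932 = -428605187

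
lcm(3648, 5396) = 259008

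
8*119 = 952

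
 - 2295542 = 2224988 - 4520530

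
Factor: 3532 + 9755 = 3^1*43^1*103^1 = 13287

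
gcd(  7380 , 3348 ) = 36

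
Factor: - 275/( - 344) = 2^(-3) * 5^2*11^1 * 43^ ( - 1)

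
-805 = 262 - 1067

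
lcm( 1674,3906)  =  11718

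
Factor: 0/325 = 0   =  0^1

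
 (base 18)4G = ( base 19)4C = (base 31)2q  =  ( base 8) 130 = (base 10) 88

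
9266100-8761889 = 504211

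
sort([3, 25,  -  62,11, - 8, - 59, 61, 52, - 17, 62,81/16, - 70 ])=[ - 70,  -  62, - 59, - 17, - 8, 3,81/16, 11, 25, 52,61, 62 ] 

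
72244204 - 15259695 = 56984509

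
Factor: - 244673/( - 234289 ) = 377/361 = 13^1 * 19^( - 2)*29^1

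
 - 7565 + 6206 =- 1359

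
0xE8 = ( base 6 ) 1024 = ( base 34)6s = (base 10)232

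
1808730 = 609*2970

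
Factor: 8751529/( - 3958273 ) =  - 11^( - 2)*59^1*32713^(- 1)*148331^1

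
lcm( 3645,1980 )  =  160380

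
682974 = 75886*9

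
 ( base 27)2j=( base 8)111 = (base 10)73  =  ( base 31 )2b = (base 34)25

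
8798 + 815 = 9613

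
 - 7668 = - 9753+2085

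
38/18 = 2 + 1/9= 2.11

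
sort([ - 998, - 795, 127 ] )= [ - 998, - 795,  127 ]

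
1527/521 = 1527/521  =  2.93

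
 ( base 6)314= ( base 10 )118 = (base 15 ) 7D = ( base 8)166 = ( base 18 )6A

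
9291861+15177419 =24469280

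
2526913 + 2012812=4539725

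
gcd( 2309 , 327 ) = 1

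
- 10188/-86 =118 + 20/43 = 118.47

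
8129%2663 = 140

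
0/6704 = 0 = 0.00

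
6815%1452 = 1007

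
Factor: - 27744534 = -2^1 * 3^2*1541363^1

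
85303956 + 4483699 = 89787655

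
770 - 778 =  - 8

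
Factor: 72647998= 2^1*59^1*615661^1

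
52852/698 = 26426/349 = 75.72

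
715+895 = 1610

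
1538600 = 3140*490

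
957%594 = 363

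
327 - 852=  - 525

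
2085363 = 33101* 63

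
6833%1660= 193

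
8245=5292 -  - 2953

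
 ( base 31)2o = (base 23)3h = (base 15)5B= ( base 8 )126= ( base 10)86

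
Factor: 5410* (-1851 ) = - 2^1*3^1*5^1*541^1 * 617^1 = - 10013910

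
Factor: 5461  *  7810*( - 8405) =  - 358476696050 = - 2^1*5^2*11^1*41^2*43^1*71^1* 127^1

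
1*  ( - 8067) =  - 8067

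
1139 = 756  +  383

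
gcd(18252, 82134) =9126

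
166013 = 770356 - 604343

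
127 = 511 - 384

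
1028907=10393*99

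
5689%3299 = 2390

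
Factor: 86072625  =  3^4*5^3*8501^1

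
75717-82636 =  - 6919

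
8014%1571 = 159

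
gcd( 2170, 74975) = 5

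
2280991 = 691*3301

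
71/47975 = 71/47975 = 0.00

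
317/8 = 317/8 = 39.62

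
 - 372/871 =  - 1 + 499/871 = - 0.43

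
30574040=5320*5747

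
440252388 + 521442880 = 961695268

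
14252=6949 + 7303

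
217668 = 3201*68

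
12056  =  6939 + 5117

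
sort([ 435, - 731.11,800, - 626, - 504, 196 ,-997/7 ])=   [ - 731.11,-626, -504, - 997/7,196, 435 , 800 ] 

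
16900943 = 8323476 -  - 8577467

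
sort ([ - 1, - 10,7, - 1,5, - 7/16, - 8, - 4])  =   [ - 10,- 8, - 4,-1, - 1, - 7/16,  5, 7]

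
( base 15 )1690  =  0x12fc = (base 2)1001011111100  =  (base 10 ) 4860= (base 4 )1023330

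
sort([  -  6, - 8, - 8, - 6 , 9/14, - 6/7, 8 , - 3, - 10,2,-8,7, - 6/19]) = [ - 10, - 8,-8, - 8, - 6 , - 6,-3, - 6/7, - 6/19, 9/14,2,7,8 ]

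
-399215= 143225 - 542440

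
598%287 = 24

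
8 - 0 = 8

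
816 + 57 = 873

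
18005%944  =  69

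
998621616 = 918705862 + 79915754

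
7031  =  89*79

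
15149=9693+5456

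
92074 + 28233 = 120307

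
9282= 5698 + 3584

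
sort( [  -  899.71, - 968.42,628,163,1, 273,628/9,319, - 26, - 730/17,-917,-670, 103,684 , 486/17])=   [ - 968.42, - 917,  -  899.71, - 670, - 730/17 , - 26, 1,486/17, 628/9 , 103,163, 273, 319,628 , 684] 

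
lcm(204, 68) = 204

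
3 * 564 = 1692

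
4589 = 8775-4186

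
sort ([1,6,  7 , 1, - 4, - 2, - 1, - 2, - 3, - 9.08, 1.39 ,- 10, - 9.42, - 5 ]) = [ - 10 ,  -  9.42, - 9.08, - 5,-4,  -  3,-2, - 2, - 1,1, 1, 1.39, 6,7 ] 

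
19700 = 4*4925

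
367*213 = 78171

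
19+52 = 71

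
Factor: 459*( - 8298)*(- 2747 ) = 2^1*3^5 * 17^1*41^1*67^1*461^1 = 10462724154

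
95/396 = 95/396 = 0.24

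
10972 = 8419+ 2553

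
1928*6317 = 12179176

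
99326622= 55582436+43744186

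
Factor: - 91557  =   -3^3  *3391^1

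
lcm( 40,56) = 280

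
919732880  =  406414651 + 513318229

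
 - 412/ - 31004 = 103/7751 = 0.01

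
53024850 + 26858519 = 79883369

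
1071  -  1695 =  - 624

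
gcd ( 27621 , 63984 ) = 93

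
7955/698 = 7955/698 = 11.40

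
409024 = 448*913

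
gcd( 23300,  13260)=20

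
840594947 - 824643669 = 15951278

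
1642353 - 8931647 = -7289294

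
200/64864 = 25/8108 = 0.00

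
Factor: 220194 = 2^1*3^2*13^1*941^1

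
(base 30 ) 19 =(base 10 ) 39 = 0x27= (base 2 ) 100111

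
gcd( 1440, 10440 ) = 360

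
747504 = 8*93438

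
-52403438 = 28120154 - 80523592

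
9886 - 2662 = 7224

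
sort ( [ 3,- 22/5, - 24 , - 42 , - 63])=[ - 63, - 42 , - 24, - 22/5,3] 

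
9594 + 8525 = 18119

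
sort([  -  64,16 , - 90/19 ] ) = [ - 64, - 90/19, 16 ]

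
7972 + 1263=9235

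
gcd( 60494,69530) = 2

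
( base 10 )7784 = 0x1E68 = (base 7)31460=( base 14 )2ba0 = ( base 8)17150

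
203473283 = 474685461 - 271212178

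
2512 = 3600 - 1088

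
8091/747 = 899/83 = 10.83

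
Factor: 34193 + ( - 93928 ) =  - 5^1*13^1*919^1 = - 59735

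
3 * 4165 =12495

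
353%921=353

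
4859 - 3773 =1086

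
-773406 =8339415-9112821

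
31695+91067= 122762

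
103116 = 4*25779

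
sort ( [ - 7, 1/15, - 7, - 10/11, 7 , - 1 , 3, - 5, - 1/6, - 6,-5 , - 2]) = [  -  7, - 7, - 6, - 5,-5, - 2, - 1, - 10/11,-1/6, 1/15, 3,7]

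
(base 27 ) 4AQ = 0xC8C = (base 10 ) 3212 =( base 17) B1G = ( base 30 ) 3H2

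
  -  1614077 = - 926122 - 687955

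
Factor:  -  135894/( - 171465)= 2^1*5^( - 1)*7^( - 1)* 11^1* 23^(-1 )*29^1  =  638/805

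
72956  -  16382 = 56574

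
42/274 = 21/137 = 0.15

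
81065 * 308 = 24968020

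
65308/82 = 32654/41 = 796.44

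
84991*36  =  3059676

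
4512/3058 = 2256/1529 = 1.48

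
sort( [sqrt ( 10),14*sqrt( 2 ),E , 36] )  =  [ E,sqrt( 10 ),14*sqrt(2), 36]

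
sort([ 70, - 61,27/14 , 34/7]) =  [ - 61,27/14,  34/7, 70]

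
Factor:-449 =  - 449^1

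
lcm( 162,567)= 1134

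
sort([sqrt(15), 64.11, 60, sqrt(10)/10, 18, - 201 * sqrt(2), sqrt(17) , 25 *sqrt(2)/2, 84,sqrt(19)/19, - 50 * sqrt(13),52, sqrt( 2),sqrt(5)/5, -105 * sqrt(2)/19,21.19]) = [ - 201*sqrt( 2), - 50*sqrt( 13), -105* sqrt( 2)/19, sqrt(19)/19,sqrt(10 ) /10, sqrt( 5 )/5,sqrt ( 2), sqrt (15 ),  sqrt( 17), 25*sqrt(2 ) /2, 18, 21.19, 52, 60, 64.11,84]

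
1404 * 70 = 98280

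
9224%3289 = 2646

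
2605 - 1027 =1578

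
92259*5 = 461295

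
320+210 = 530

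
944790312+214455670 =1159245982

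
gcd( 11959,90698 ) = 1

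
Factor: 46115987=661^1 * 69767^1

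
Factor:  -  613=-613^1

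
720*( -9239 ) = -6652080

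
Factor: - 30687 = - 3^1*53^1 * 193^1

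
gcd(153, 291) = 3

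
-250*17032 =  - 4258000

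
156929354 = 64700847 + 92228507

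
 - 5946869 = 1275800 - 7222669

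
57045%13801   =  1841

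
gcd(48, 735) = 3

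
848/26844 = 212/6711 = 0.03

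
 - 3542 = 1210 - 4752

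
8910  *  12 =106920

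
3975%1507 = 961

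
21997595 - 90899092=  -68901497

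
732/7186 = 366/3593=0.10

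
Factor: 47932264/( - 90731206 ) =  - 2^2* 5261^(  -  1)* 8623^( - 1) * 5991533^1 = -  23966132/45365603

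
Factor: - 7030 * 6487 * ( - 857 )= 2^1*5^1*13^1*19^1*37^1*499^1*857^1 =39082293770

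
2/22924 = 1/11462=0.00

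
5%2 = 1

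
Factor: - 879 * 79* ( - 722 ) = 50136402 = 2^1*3^1 *19^2*79^1 *293^1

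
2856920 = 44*64930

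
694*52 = 36088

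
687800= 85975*8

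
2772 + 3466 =6238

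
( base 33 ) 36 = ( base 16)69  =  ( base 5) 410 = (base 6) 253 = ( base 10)105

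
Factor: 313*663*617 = 3^1*13^1*17^1*313^1*617^1 =128039223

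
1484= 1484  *1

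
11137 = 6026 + 5111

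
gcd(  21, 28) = 7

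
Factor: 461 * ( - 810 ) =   -  373410=- 2^1*3^4* 5^1*461^1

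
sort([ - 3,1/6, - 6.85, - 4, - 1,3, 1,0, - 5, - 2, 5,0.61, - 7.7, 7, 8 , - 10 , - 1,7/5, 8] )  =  [ - 10, - 7.7 , - 6.85, - 5, - 4, - 3, - 2,  -  1, - 1,0,  1/6, 0.61, 1, 7/5 , 3, 5, 7,8,8]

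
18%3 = 0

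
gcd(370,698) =2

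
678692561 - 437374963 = 241317598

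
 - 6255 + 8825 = 2570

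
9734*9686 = 94283524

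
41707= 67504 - 25797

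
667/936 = 667/936 = 0.71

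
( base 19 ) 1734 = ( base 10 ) 9447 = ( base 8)22347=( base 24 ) g9f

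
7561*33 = 249513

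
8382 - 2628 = 5754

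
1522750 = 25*60910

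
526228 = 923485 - 397257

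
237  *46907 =11116959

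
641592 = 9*71288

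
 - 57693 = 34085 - 91778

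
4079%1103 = 770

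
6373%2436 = 1501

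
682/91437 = 682/91437  =  0.01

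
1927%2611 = 1927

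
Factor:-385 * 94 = - 2^1*5^1 * 7^1*11^1*47^1=- 36190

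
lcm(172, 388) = 16684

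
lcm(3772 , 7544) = 7544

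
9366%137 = 50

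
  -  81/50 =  - 2 + 19/50  =  - 1.62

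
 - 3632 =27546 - 31178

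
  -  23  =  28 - 51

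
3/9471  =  1/3157  =  0.00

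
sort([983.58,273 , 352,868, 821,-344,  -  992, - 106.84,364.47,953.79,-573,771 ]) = [ - 992, - 573, - 344, - 106.84, 273,352, 364.47, 771,821,868,953.79, 983.58]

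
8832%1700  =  332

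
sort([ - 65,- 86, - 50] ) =[ - 86,-65,-50 ] 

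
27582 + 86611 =114193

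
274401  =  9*30489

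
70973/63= 1126  +  5/9 = 1126.56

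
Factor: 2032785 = 3^2*5^1*199^1*227^1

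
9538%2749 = 1291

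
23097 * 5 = 115485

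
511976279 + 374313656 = 886289935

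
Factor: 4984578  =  2^1 * 3^4*29^1 * 1061^1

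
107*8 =856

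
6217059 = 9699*641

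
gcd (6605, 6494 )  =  1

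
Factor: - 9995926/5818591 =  - 2^1*449^( - 1 )*571^1 *8753^1*12959^( - 1 )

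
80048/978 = 40024/489 = 81.85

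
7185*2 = 14370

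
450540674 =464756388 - 14215714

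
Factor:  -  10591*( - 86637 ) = 917572467 = 3^1*7^1*17^1*89^1*28879^1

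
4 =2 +2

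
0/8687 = 0 = 0.00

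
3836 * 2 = 7672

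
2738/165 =16+ 98/165 = 16.59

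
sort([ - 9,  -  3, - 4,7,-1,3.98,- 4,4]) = [-9, -4, - 4, - 3,-1, 3.98,  4, 7]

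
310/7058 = 155/3529  =  0.04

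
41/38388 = 41/38388 = 0.00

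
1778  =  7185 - 5407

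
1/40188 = 1/40188= 0.00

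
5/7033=5/7033 = 0.00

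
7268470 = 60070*121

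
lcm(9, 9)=9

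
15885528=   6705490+9180038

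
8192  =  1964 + 6228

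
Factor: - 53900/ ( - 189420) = 35/123 =3^( - 1) * 5^1*7^1*41^( - 1 ) 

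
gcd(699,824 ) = 1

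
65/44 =1+21/44 = 1.48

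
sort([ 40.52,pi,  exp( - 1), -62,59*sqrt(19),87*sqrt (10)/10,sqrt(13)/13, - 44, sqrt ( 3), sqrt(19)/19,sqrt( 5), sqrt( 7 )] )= [  -  62, - 44,sqrt( 19 )/19,sqrt (13 )/13,exp( - 1),sqrt (3),sqrt( 5),sqrt (7 ), pi, 87 * sqrt(10)/10, 40.52,59*sqrt( 19 )]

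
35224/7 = 5032 = 5032.00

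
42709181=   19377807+23331374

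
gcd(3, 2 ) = 1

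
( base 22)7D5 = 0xE5F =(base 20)93j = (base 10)3679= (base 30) 42J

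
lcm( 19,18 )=342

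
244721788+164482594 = 409204382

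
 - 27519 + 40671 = 13152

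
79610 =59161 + 20449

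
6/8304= 1/1384  =  0.00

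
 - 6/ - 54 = 1/9  =  0.11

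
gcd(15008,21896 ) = 56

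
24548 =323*76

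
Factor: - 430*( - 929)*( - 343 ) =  - 137018210 = - 2^1*5^1*7^3*43^1*929^1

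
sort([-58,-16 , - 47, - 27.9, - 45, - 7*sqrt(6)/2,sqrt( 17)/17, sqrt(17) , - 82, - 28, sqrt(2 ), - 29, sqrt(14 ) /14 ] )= [ - 82,  -  58,-47, - 45,-29 , - 28, - 27.9,- 16 , - 7*sqrt(6)/2,sqrt(17)/17,sqrt(14 )/14,sqrt(2 ),sqrt(17)]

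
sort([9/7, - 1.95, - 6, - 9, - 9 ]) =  [ - 9,  -  9, - 6, - 1.95, 9/7] 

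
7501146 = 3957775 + 3543371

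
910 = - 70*( - 13)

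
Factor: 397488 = 2^4*3^1 *7^2*13^2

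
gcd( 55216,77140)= 812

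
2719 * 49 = 133231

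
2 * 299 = 598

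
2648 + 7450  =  10098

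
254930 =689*370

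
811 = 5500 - 4689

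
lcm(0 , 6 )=0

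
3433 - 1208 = 2225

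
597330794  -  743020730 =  - 145689936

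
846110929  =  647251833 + 198859096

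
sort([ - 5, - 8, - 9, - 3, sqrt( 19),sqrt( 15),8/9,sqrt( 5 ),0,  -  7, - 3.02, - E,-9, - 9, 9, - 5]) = [ - 9, - 9, - 9,  -  8, - 7, - 5, - 5, - 3.02, - 3, - E, 0, 8/9 , sqrt (5) , sqrt( 15),sqrt( 19 ), 9] 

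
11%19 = 11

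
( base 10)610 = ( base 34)HW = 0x262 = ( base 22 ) 15g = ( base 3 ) 211121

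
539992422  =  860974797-320982375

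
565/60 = 113/12 = 9.42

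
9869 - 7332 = 2537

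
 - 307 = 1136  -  1443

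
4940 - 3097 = 1843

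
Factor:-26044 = - 2^2 * 17^1*383^1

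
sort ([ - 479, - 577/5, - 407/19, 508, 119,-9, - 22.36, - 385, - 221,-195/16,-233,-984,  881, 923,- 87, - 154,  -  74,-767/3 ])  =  [ - 984,  -  479 , - 385, -767/3, - 233, - 221,  -  154,-577/5, - 87, - 74,-22.36, - 407/19,  -  195/16,  -  9, 119, 508, 881 , 923] 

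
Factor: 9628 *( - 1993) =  - 19188604 = - 2^2*29^1* 83^1*1993^1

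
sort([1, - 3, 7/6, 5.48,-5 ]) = [-5, - 3, 1,7/6 , 5.48]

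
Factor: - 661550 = - 2^1*5^2*101^1*131^1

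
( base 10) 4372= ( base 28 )5G4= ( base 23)862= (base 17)f23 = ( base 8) 10424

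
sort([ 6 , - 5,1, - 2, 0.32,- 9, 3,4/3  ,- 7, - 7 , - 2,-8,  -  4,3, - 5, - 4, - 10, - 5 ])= [ - 10, - 9, - 8 , - 7, - 7, - 5, - 5, - 5,  -  4, - 4, - 2, - 2, 0.32,1, 4/3 , 3, 3,6] 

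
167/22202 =167/22202 = 0.01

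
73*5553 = 405369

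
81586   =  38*2147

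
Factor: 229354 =2^1*41^1*2797^1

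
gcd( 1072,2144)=1072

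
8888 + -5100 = 3788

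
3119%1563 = 1556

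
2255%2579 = 2255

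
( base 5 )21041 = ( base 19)3g9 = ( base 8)2564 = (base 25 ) 25l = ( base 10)1396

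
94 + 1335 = 1429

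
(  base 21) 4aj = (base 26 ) 2oh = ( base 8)3711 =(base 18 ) 62D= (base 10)1993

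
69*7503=517707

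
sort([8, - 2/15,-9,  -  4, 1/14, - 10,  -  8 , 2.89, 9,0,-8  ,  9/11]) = [-10, - 9 ,- 8, - 8, - 4 , - 2/15,0 , 1/14,  9/11,2.89, 8 , 9]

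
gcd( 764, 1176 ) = 4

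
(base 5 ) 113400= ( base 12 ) 2541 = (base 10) 4225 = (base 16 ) 1081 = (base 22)8G1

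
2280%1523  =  757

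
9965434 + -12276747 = -2311313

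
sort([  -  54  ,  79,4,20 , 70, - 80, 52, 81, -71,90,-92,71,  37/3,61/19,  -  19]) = [ - 92,-80 , - 71, -54,  -  19,  61/19, 4, 37/3, 20,52, 70, 71, 79,  81, 90]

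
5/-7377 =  - 5/7377 = -0.00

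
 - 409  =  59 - 468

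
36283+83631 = 119914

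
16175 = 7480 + 8695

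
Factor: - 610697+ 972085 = 2^2*167^1* 541^1 = 361388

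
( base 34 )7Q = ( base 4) 10020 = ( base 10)264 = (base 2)100001000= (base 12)1A0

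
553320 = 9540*58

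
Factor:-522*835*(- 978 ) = 2^2*3^3*5^1*29^1 *163^1 *167^1  =  426280860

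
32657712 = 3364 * 9708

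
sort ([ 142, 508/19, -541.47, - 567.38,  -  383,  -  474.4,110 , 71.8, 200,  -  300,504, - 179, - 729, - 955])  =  [ - 955, - 729, - 567.38, - 541.47, - 474.4 , - 383, - 300, - 179 , 508/19,  71.8,110, 142, 200,504 ]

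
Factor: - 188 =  - 2^2*47^1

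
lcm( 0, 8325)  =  0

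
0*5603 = 0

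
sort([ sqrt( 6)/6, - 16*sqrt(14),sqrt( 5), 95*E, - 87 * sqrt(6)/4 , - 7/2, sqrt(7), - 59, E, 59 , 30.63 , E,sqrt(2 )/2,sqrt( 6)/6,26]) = [ - 16*sqrt(14), - 59,-87 * sqrt (6)/4, - 7/2,sqrt(6 )/6 , sqrt( 6)/6, sqrt(2)/2, sqrt( 5),  sqrt( 7), E,E,26,30.63,59, 95*E]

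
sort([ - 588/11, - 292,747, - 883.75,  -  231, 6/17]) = [ - 883.75, - 292, - 231, - 588/11, 6/17,  747]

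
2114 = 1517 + 597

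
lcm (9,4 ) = 36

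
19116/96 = 199 + 1/8  =  199.12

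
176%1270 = 176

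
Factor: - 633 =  - 3^1 * 211^1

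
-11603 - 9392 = -20995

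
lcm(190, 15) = 570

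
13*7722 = 100386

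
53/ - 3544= - 1  +  3491/3544 = - 0.01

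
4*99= 396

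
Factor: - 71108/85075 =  - 2^2*5^ ( - 2)*29^1*41^( - 1) *83^( - 1)*613^1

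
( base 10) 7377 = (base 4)1303101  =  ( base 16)1cd1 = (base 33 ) 6PI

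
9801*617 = 6047217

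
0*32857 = 0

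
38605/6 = 38605/6 = 6434.17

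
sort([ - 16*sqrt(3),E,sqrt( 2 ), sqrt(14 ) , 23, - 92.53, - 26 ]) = [ - 92.53, - 16*sqrt (3 ), - 26, sqrt(2),  E,sqrt (14) , 23 ] 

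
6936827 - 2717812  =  4219015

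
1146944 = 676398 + 470546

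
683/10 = 683/10 = 68.30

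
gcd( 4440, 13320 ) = 4440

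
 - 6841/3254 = -6841/3254 = -2.10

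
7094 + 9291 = 16385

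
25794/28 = 12897/14 = 921.21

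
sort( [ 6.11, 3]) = [ 3,6.11 ] 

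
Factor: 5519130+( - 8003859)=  - 3^3*13^1*7079^1=   - 2484729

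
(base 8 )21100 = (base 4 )2021000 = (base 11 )6651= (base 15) 28E8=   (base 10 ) 8768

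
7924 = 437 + 7487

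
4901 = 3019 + 1882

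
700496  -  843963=-143467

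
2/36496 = 1/18248  =  0.00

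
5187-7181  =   - 1994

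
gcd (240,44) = 4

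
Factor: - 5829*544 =-3170976=- 2^5*3^1*17^1*29^1 * 67^1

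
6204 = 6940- 736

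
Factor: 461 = 461^1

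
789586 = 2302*343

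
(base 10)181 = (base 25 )76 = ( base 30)61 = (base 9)221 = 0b10110101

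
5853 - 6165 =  - 312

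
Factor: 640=2^7*5^1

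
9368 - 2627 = 6741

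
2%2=0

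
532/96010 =266/48005=0.01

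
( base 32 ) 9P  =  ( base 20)FD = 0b100111001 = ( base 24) D1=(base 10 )313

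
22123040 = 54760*404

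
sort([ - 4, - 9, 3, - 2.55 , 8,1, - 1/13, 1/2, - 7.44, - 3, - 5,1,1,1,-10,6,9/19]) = [ -10, - 9, - 7.44, - 5 , - 4, - 3 , - 2.55, - 1/13 , 9/19,  1/2, 1, 1, 1,1 , 3,6,  8]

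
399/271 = 1 +128/271 = 1.47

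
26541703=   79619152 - 53077449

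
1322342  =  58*22799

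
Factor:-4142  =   - 2^1*19^1*109^1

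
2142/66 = 357/11 =32.45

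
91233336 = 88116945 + 3116391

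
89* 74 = 6586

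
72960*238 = 17364480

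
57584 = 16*3599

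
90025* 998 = 89844950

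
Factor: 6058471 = 1913^1*3167^1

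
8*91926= 735408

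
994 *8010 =7961940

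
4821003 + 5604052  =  10425055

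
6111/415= 14 + 301/415 = 14.73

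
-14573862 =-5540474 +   -  9033388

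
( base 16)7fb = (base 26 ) 30F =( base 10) 2043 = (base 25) 36I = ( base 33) 1su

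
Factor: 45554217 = 3^1 * 149^1*223^1*457^1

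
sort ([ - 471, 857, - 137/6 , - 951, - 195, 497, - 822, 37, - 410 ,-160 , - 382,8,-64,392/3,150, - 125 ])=[ - 951, - 822, - 471,-410  , - 382, - 195, - 160, - 125, - 64,-137/6, 8,37,392/3,150, 497,857 ]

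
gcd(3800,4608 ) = 8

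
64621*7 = 452347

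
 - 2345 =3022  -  5367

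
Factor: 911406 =2^1*3^1*151901^1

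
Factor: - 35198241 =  - 3^1*13^1 * 19^1 * 47501^1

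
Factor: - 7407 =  - 3^2*823^1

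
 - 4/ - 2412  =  1/603 =0.00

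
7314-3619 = 3695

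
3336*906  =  3022416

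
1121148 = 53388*21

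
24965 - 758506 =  - 733541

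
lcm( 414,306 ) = 7038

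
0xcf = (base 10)207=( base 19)AH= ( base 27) 7i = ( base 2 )11001111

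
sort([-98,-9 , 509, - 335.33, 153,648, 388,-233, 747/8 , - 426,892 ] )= [ - 426,-335.33 , - 233,-98, - 9 , 747/8,153,388 , 509, 648,892]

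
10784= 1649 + 9135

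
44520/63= 706  +  2/3= 706.67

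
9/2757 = 3/919  =  0.00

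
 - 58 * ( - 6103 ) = 353974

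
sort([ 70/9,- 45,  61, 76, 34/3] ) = [ - 45 , 70/9,34/3, 61,  76]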